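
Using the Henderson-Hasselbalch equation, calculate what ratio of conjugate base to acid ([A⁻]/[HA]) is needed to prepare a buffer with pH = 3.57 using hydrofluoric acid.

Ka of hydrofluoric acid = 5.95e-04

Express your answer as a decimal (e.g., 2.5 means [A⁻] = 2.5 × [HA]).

pKa = -log(5.95e-04) = 3.2255. pH = pKa + log([A⁻]/[HA]), so log([A⁻]/[HA]) = pH − pKa = 3.57 − 3.2255 = 0.3445. [A⁻]/[HA] = 10^(0.3445) = 2.21

[A⁻]/[HA] = 2.21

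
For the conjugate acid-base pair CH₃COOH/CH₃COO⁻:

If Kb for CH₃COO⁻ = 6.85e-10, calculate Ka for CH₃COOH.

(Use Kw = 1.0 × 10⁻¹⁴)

For a conjugate pair Ka × Kb = Kw, so Ka = Kw/Kb = 1.0 × 10⁻¹⁴ / 6.85e-10 = 1.46e-05.

K_a = 1.46e-05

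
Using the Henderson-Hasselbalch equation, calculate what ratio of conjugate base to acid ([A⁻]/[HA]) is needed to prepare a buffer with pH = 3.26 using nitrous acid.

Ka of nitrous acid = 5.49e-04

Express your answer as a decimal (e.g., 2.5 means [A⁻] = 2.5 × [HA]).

pKa = -log(5.49e-04) = 3.2604. pH = pKa + log([A⁻]/[HA]), so log([A⁻]/[HA]) = pH − pKa = 3.26 − 3.2604 = -0.0004. [A⁻]/[HA] = 10^(-0.0004) = 0.999

[A⁻]/[HA] = 0.999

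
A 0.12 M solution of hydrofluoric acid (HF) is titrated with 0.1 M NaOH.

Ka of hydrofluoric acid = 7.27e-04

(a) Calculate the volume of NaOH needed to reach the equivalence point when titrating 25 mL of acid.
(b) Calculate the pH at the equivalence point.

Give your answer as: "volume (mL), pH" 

moles acid = 0.12 × 25/1000 = 0.003 mol; V_base = moles/0.1 × 1000 = 30.0 mL. At equivalence only the conjugate base is present: [A⁻] = 0.003/0.055 = 5.4545e-02 M. Kb = Kw/Ka = 1.38e-11; [OH⁻] = √(Kb × [A⁻]) = 8.6619e-07; pOH = 6.06; pH = 14 - pOH = 7.94.

V = 30.0 mL, pH = 7.94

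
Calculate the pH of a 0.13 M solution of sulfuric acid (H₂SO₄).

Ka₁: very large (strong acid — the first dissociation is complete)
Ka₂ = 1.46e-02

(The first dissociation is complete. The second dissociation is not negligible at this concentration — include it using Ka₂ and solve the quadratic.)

First dissociation is complete: [H⁺]₀ = [HSO₄⁻]₀ = C = 0.13 M. Second dissociation HSO₄⁻ ⇌ H⁺ + SO₄²⁻: let x = [SO₄²⁻]. Ka₂ = (C + x)·x / (C − x) = 1.46e-02 → x² + (C + Ka₂)·x − Ka₂·C = 0 → x² + 0.14460·x − 1.898e-03 = 0. x = (−0.14460 + √(0.14460² + 4 × 1.898e-03)) / 2 = 1.2111e-02 M. [H⁺] = C + x = 0.13 + 1.2111e-02 = 1.4211e-01 M. pH = -log(1.4211e-01) = 0.85.

pH = 0.85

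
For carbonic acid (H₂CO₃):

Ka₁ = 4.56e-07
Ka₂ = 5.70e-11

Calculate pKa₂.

pKa₂ = -log(Ka₂) = -log(5.70e-11) = 10.24.

pK_{a2} = 10.24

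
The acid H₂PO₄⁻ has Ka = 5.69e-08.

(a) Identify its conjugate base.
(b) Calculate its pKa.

(a) The conjugate base is formed by removing one H⁺ from H₂PO₄⁻, giving HPO₄²⁻. (b) pKa = -log(Ka) = -log(5.69e-08) = 7.24.

Conjugate base: HPO₄²⁻; pK_a = 7.24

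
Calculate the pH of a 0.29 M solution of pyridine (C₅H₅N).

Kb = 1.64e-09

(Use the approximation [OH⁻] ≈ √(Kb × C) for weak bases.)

[OH⁻] = √(Kb × C) = √(1.64e-09 × 0.29) = 2.1808e-05. pOH = 4.66, pH = 14 - pOH

pH = 9.34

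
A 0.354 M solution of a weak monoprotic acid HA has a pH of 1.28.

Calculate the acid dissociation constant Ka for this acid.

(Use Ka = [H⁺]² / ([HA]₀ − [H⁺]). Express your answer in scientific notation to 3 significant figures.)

[H⁺] = 10^(−pH) = 10^(−1.28) = 5.248e-02 M. For HA ⇌ H⁺ + A⁻, Ka = [H⁺][A⁻]/[HA] = [H⁺]² / ([HA]₀ − [H⁺]) = (5.248e-02)² / (0.354 − 5.248e-02) = 9.13e-03.

K_a = 9.13e-03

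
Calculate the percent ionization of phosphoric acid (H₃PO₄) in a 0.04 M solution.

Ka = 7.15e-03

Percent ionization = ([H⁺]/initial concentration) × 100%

Using Ka equilibrium: x² + Ka×x - Ka×C = 0. Solving: [H⁺] = 1.3710e-02. Percent = (1.3710e-02/0.04) × 100

Percent ionization = 34.3%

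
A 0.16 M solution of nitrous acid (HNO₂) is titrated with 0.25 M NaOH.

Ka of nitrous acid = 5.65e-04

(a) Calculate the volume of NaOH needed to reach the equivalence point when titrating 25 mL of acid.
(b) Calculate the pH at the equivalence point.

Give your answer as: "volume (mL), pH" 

moles acid = 0.16 × 25/1000 = 0.004 mol; V_base = moles/0.25 × 1000 = 16.0 mL. At equivalence only the conjugate base is present: [A⁻] = 0.004/0.041 = 9.7561e-02 M. Kb = Kw/Ka = 1.77e-11; [OH⁻] = √(Kb × [A⁻]) = 1.3141e-06; pOH = 5.88; pH = 14 - pOH = 8.12.

V = 16.0 mL, pH = 8.12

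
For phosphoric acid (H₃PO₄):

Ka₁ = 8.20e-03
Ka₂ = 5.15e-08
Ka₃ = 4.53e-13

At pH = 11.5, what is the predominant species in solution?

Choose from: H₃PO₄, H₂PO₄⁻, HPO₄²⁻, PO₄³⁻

pKa₁ = 2.09, pKa₂ = 7.29, pKa₃ = 12.34. For a polyprotic acid the predominant species crosses at each pKa: below pKa_n the protonated form dominates, above it the deprotonated form does. At pH = 11.5, the predominant species is HPO₄²⁻.

HPO₄²⁻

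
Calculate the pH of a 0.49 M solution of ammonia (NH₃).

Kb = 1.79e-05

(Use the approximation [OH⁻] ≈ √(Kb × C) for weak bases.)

[OH⁻] = √(Kb × C) = √(1.79e-05 × 0.49) = 2.9616e-03. pOH = 2.53, pH = 14 - pOH

pH = 11.47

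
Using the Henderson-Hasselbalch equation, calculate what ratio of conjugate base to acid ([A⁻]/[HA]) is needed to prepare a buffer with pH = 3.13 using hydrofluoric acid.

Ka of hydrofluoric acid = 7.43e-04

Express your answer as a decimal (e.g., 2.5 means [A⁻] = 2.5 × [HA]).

pKa = -log(7.43e-04) = 3.1290. pH = pKa + log([A⁻]/[HA]), so log([A⁻]/[HA]) = pH − pKa = 3.13 − 3.1290 = 0.0010. [A⁻]/[HA] = 10^(0.0010) = 1.00

[A⁻]/[HA] = 1.00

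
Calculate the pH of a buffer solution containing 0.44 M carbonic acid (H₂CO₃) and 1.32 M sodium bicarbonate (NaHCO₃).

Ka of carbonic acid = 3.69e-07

pKa = -log(3.69e-07) = 6.43. pH = pKa + log([A⁻]/[HA]) = 6.43 + log(1.32/0.44)

pH = 6.91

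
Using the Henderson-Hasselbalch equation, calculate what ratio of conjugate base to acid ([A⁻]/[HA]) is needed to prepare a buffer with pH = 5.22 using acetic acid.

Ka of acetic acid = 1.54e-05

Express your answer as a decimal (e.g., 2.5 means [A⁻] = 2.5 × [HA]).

pKa = -log(1.54e-05) = 4.8125. pH = pKa + log([A⁻]/[HA]), so log([A⁻]/[HA]) = pH − pKa = 5.22 − 4.8125 = 0.4075. [A⁻]/[HA] = 10^(0.4075) = 2.56

[A⁻]/[HA] = 2.56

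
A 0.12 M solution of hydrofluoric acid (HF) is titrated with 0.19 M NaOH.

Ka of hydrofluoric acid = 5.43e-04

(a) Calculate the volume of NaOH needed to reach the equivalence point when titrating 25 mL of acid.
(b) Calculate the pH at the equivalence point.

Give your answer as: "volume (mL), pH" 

moles acid = 0.12 × 25/1000 = 0.003 mol; V_base = moles/0.19 × 1000 = 15.8 mL. At equivalence only the conjugate base is present: [A⁻] = 0.003/0.041 = 7.3548e-02 M. Kb = Kw/Ka = 1.84e-11; [OH⁻] = √(Kb × [A⁻]) = 1.1638e-06; pOH = 5.93; pH = 14 - pOH = 8.07.

V = 15.8 mL, pH = 8.07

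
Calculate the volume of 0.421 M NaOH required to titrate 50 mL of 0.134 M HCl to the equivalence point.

At equivalence: moles acid = moles base. moles HCl = 0.134 × 50/1000 = 0.0067 mol. V_base = moles / 0.421 × 1000 = 15.9 mL.

V_{base} = 15.9 mL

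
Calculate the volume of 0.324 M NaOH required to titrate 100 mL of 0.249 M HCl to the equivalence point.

At equivalence: moles acid = moles base. moles HCl = 0.249 × 100/1000 = 0.0249 mol. V_base = moles / 0.324 × 1000 = 76.9 mL.

V_{base} = 76.9 mL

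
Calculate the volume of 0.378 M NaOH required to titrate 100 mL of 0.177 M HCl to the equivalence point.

At equivalence: moles acid = moles base. moles HCl = 0.177 × 100/1000 = 0.0177 mol. V_base = moles / 0.378 × 1000 = 46.8 mL.

V_{base} = 46.8 mL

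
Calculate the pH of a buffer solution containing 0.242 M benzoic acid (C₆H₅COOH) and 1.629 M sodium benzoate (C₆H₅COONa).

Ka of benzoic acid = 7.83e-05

pKa = -log(7.83e-05) = 4.11. pH = pKa + log([A⁻]/[HA]) = 4.11 + log(1.629/0.242)

pH = 4.93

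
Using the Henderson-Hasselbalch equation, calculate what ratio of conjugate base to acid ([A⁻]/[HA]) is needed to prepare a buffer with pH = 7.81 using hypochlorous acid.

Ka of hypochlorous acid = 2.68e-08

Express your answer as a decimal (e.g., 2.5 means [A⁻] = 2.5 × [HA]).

pKa = -log(2.68e-08) = 7.5719. pH = pKa + log([A⁻]/[HA]), so log([A⁻]/[HA]) = pH − pKa = 7.81 − 7.5719 = 0.2381. [A⁻]/[HA] = 10^(0.2381) = 1.73

[A⁻]/[HA] = 1.73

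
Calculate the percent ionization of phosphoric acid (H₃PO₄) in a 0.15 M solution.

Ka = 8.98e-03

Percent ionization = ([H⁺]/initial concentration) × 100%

Using Ka equilibrium: x² + Ka×x - Ka×C = 0. Solving: [H⁺] = 3.2485e-02. Percent = (3.2485e-02/0.15) × 100

Percent ionization = 21.7%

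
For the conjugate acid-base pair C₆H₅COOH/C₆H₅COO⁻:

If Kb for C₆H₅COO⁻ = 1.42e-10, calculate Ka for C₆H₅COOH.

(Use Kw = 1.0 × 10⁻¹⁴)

For a conjugate pair Ka × Kb = Kw, so Ka = Kw/Kb = 1.0 × 10⁻¹⁴ / 1.42e-10 = 7.04e-05.

K_a = 7.04e-05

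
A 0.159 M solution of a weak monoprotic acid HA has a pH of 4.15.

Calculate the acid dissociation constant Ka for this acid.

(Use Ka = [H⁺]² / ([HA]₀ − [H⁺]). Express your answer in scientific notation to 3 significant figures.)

[H⁺] = 10^(−pH) = 10^(−4.15) = 7.079e-05 M. For HA ⇌ H⁺ + A⁻, Ka = [H⁺][A⁻]/[HA] = [H⁺]² / ([HA]₀ − [H⁺]) = (7.079e-05)² / (0.159 − 7.079e-05) = 3.15e-08.

K_a = 3.15e-08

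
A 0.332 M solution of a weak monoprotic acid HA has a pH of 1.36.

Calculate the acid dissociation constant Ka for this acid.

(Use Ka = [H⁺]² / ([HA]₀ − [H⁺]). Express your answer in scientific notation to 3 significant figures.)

[H⁺] = 10^(−pH) = 10^(−1.36) = 4.365e-02 M. For HA ⇌ H⁺ + A⁻, Ka = [H⁺][A⁻]/[HA] = [H⁺]² / ([HA]₀ − [H⁺]) = (4.365e-02)² / (0.332 − 4.365e-02) = 6.61e-03.

K_a = 6.61e-03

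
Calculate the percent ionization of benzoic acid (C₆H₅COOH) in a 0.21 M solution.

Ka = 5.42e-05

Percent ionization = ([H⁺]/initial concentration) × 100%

Using Ka equilibrium: x² + Ka×x - Ka×C = 0. Solving: [H⁺] = 3.3467e-03. Percent = (3.3467e-03/0.21) × 100

Percent ionization = 1.59%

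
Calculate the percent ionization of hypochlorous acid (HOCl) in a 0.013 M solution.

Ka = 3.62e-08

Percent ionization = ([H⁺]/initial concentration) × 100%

Using Ka equilibrium: x² + Ka×x - Ka×C = 0. Solving: [H⁺] = 2.1675e-05. Percent = (2.1675e-05/0.013) × 100

Percent ionization = 0.167%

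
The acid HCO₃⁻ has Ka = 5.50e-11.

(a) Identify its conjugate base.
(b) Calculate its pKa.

(a) The conjugate base is formed by removing one H⁺ from HCO₃⁻, giving CO₃²⁻. (b) pKa = -log(Ka) = -log(5.50e-11) = 10.26.

Conjugate base: CO₃²⁻; pK_a = 10.26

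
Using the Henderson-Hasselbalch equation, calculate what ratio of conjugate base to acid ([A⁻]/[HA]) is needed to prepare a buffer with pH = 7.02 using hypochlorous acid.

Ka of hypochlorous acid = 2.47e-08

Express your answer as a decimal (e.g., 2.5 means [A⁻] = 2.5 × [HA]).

pKa = -log(2.47e-08) = 7.6073. pH = pKa + log([A⁻]/[HA]), so log([A⁻]/[HA]) = pH − pKa = 7.02 − 7.6073 = -0.5873. [A⁻]/[HA] = 10^(-0.5873) = 0.259

[A⁻]/[HA] = 0.259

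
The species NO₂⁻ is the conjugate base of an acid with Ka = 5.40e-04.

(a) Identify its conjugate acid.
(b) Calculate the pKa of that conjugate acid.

(a) The conjugate acid is formed by adding one H⁺ to NO₂⁻, giving HNO₂. (b) pKa = -log(Ka) = -log(5.40e-04) = 3.27.

Conjugate acid: HNO₂; pK_a = 3.27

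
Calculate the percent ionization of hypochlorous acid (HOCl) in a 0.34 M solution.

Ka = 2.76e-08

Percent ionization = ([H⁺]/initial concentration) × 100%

Using Ka equilibrium: x² + Ka×x - Ka×C = 0. Solving: [H⁺] = 9.6857e-05. Percent = (9.6857e-05/0.34) × 100

Percent ionization = 0.0285%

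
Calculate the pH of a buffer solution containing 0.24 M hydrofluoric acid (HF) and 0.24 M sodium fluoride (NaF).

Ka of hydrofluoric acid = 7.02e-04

pKa = -log(7.02e-04) = 3.15. pH = pKa + log([A⁻]/[HA]) = 3.15 + log(0.24/0.24)

pH = 3.15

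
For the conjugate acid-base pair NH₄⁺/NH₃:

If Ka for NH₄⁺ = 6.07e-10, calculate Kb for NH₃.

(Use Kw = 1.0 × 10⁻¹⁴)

For a conjugate pair Ka × Kb = Kw, so Kb = Kw/Ka = 1.0 × 10⁻¹⁴ / 6.07e-10 = 1.65e-05.

K_b = 1.65e-05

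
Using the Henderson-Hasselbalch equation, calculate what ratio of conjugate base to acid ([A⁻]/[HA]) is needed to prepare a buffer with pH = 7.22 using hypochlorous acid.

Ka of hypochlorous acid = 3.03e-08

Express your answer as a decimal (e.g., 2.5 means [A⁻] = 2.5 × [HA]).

pKa = -log(3.03e-08) = 7.5186. pH = pKa + log([A⁻]/[HA]), so log([A⁻]/[HA]) = pH − pKa = 7.22 − 7.5186 = -0.2986. [A⁻]/[HA] = 10^(-0.2986) = 0.503

[A⁻]/[HA] = 0.503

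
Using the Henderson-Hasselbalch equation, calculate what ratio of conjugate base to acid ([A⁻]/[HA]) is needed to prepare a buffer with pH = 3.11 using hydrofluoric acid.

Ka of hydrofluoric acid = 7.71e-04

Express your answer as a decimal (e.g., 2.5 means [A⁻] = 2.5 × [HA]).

pKa = -log(7.71e-04) = 3.1129. pH = pKa + log([A⁻]/[HA]), so log([A⁻]/[HA]) = pH − pKa = 3.11 − 3.1129 = -0.0029. [A⁻]/[HA] = 10^(-0.0029) = 0.993

[A⁻]/[HA] = 0.993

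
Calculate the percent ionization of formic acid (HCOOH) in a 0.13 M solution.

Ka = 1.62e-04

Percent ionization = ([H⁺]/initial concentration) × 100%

Using Ka equilibrium: x² + Ka×x - Ka×C = 0. Solving: [H⁺] = 4.5088e-03. Percent = (4.5088e-03/0.13) × 100

Percent ionization = 3.47%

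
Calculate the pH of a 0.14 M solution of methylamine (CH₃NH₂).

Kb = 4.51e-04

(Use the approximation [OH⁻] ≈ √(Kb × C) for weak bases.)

[OH⁻] = √(Kb × C) = √(4.51e-04 × 0.14) = 7.9461e-03. pOH = 2.10, pH = 14 - pOH

pH = 11.90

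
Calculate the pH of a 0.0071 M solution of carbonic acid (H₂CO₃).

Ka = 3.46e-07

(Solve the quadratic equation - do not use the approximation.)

x² + Ka×x - Ka×C = 0. Using quadratic formula: [H⁺] = 4.9391e-05

pH = 4.31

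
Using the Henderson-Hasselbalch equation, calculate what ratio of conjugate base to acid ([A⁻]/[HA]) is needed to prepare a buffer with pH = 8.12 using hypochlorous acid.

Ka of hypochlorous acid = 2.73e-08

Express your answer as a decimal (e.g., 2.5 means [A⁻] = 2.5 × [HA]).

pKa = -log(2.73e-08) = 7.5638. pH = pKa + log([A⁻]/[HA]), so log([A⁻]/[HA]) = pH − pKa = 8.12 − 7.5638 = 0.5562. [A⁻]/[HA] = 10^(0.5562) = 3.60

[A⁻]/[HA] = 3.60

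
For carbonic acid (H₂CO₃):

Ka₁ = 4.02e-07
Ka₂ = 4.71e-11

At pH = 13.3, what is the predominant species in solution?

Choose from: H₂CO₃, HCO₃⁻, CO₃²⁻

pKa₁ = 6.40, pKa₂ = 10.33. For a polyprotic acid the predominant species crosses at each pKa: below pKa_n the protonated form dominates, above it the deprotonated form does. At pH = 13.3, the predominant species is CO₃²⁻.

CO₃²⁻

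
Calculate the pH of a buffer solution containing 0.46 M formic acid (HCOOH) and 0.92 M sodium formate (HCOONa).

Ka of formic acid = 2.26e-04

pKa = -log(2.26e-04) = 3.65. pH = pKa + log([A⁻]/[HA]) = 3.65 + log(0.92/0.46)

pH = 3.95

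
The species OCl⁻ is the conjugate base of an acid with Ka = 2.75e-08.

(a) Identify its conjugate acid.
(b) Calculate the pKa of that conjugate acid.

(a) The conjugate acid is formed by adding one H⁺ to OCl⁻, giving HOCl. (b) pKa = -log(Ka) = -log(2.75e-08) = 7.56.

Conjugate acid: HOCl; pK_a = 7.56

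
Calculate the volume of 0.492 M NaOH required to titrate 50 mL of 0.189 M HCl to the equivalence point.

At equivalence: moles acid = moles base. moles HCl = 0.189 × 50/1000 = 0.00945 mol. V_base = moles / 0.492 × 1000 = 19.2 mL.

V_{base} = 19.2 mL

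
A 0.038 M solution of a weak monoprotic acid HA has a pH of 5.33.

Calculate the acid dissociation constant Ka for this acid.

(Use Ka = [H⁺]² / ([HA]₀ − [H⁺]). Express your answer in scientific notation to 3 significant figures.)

[H⁺] = 10^(−pH) = 10^(−5.33) = 4.677e-06 M. For HA ⇌ H⁺ + A⁻, Ka = [H⁺][A⁻]/[HA] = [H⁺]² / ([HA]₀ − [H⁺]) = (4.677e-06)² / (0.038 − 4.677e-06) = 5.76e-10.

K_a = 5.76e-10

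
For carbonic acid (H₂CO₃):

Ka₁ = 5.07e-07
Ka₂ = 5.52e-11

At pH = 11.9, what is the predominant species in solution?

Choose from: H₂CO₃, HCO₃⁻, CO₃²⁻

pKa₁ = 6.29, pKa₂ = 10.26. For a polyprotic acid the predominant species crosses at each pKa: below pKa_n the protonated form dominates, above it the deprotonated form does. At pH = 11.9, the predominant species is CO₃²⁻.

CO₃²⁻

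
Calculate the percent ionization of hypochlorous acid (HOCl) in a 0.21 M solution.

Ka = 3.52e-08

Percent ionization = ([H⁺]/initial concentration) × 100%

Using Ka equilibrium: x² + Ka×x - Ka×C = 0. Solving: [H⁺] = 8.5959e-05. Percent = (8.5959e-05/0.21) × 100

Percent ionization = 0.0409%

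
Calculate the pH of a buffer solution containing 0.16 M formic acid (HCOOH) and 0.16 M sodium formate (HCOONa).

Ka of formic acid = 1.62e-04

pKa = -log(1.62e-04) = 3.79. pH = pKa + log([A⁻]/[HA]) = 3.79 + log(0.16/0.16)

pH = 3.79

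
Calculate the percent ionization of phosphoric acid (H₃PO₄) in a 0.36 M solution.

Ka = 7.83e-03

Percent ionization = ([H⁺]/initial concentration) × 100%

Using Ka equilibrium: x² + Ka×x - Ka×C = 0. Solving: [H⁺] = 4.9322e-02. Percent = (4.9322e-02/0.36) × 100

Percent ionization = 13.7%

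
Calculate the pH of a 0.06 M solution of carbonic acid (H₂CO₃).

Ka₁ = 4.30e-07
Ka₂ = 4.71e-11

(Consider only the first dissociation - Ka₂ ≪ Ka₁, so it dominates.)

First dissociation dominates. From Ka₁ = [H⁺][HA⁻]/[H₂A], x² + Ka₁·x − Ka₁·C = 0 with C = 0.06 M and Ka₁ = 4.30e-07. Solving: [H⁺] = (−Ka₁ + √(Ka₁² + 4·Ka₁·C)) / 2 = 1.6041e-04 M. pH = -log(1.6041e-04) = 3.79.

pH = 3.79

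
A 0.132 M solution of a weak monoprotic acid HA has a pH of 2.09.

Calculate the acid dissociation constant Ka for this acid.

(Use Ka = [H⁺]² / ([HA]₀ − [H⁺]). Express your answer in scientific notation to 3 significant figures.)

[H⁺] = 10^(−pH) = 10^(−2.09) = 8.128e-03 M. For HA ⇌ H⁺ + A⁻, Ka = [H⁺][A⁻]/[HA] = [H⁺]² / ([HA]₀ − [H⁺]) = (8.128e-03)² / (0.132 − 8.128e-03) = 5.33e-04.

K_a = 5.33e-04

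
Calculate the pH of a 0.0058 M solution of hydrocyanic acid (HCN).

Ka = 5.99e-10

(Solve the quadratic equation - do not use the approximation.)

x² + Ka×x - Ka×C = 0. Using quadratic formula: [H⁺] = 1.8636e-06

pH = 5.73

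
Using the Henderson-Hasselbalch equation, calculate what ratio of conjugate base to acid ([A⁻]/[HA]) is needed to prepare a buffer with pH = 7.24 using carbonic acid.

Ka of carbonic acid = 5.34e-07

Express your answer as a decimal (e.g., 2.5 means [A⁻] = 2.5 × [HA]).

pKa = -log(5.34e-07) = 6.2725. pH = pKa + log([A⁻]/[HA]), so log([A⁻]/[HA]) = pH − pKa = 7.24 − 6.2725 = 0.9675. [A⁻]/[HA] = 10^(0.9675) = 9.28

[A⁻]/[HA] = 9.28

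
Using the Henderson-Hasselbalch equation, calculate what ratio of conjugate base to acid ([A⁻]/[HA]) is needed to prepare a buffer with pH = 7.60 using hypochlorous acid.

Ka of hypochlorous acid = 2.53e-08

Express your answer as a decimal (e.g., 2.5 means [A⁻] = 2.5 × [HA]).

pKa = -log(2.53e-08) = 7.5969. pH = pKa + log([A⁻]/[HA]), so log([A⁻]/[HA]) = pH − pKa = 7.60 − 7.5969 = 0.0031. [A⁻]/[HA] = 10^(0.0031) = 1.01

[A⁻]/[HA] = 1.01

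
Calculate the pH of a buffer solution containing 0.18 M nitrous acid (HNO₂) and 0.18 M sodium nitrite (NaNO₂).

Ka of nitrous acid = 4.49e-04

pKa = -log(4.49e-04) = 3.35. pH = pKa + log([A⁻]/[HA]) = 3.35 + log(0.18/0.18)

pH = 3.35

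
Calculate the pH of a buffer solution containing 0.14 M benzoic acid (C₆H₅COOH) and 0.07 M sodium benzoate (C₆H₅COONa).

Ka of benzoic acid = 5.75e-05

pKa = -log(5.75e-05) = 4.24. pH = pKa + log([A⁻]/[HA]) = 4.24 + log(0.07/0.14)

pH = 3.94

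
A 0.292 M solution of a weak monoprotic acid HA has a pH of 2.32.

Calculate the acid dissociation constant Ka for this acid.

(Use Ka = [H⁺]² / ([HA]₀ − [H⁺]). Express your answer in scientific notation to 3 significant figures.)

[H⁺] = 10^(−pH) = 10^(−2.32) = 4.786e-03 M. For HA ⇌ H⁺ + A⁻, Ka = [H⁺][A⁻]/[HA] = [H⁺]² / ([HA]₀ − [H⁺]) = (4.786e-03)² / (0.292 − 4.786e-03) = 7.98e-05.

K_a = 7.98e-05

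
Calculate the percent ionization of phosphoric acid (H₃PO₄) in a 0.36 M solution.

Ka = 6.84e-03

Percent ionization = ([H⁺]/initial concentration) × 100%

Using Ka equilibrium: x² + Ka×x - Ka×C = 0. Solving: [H⁺] = 4.6320e-02. Percent = (4.6320e-02/0.36) × 100

Percent ionization = 12.9%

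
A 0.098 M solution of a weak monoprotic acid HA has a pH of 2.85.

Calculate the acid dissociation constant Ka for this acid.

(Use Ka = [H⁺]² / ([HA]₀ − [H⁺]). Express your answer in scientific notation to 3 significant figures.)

[H⁺] = 10^(−pH) = 10^(−2.85) = 1.413e-03 M. For HA ⇌ H⁺ + A⁻, Ka = [H⁺][A⁻]/[HA] = [H⁺]² / ([HA]₀ − [H⁺]) = (1.413e-03)² / (0.098 − 1.413e-03) = 2.07e-05.

K_a = 2.07e-05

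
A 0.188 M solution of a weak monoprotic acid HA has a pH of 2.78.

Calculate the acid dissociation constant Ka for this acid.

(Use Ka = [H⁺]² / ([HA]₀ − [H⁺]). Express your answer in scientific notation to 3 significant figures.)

[H⁺] = 10^(−pH) = 10^(−2.78) = 1.660e-03 M. For HA ⇌ H⁺ + A⁻, Ka = [H⁺][A⁻]/[HA] = [H⁺]² / ([HA]₀ − [H⁺]) = (1.660e-03)² / (0.188 − 1.660e-03) = 1.48e-05.

K_a = 1.48e-05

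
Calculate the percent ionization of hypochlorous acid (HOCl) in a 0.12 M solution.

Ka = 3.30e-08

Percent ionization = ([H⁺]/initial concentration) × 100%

Using Ka equilibrium: x² + Ka×x - Ka×C = 0. Solving: [H⁺] = 6.2912e-05. Percent = (6.2912e-05/0.12) × 100

Percent ionization = 0.0524%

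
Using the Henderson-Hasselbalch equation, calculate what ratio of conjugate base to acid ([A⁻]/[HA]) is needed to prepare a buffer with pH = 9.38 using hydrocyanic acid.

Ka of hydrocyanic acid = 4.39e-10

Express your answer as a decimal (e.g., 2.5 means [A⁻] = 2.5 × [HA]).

pKa = -log(4.39e-10) = 9.3575. pH = pKa + log([A⁻]/[HA]), so log([A⁻]/[HA]) = pH − pKa = 9.38 − 9.3575 = 0.0225. [A⁻]/[HA] = 10^(0.0225) = 1.05

[A⁻]/[HA] = 1.05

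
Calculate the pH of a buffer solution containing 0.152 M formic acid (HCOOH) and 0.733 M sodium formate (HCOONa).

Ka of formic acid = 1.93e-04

pKa = -log(1.93e-04) = 3.71. pH = pKa + log([A⁻]/[HA]) = 3.71 + log(0.733/0.152)

pH = 4.40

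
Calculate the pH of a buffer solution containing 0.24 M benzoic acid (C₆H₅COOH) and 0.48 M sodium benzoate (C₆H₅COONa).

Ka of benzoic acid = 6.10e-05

pKa = -log(6.10e-05) = 4.21. pH = pKa + log([A⁻]/[HA]) = 4.21 + log(0.48/0.24)

pH = 4.52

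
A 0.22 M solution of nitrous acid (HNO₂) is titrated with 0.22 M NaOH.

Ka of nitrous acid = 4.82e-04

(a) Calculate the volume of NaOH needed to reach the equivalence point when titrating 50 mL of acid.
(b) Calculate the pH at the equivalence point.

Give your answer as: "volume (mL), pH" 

moles acid = 0.22 × 50/1000 = 0.011 mol; V_base = moles/0.22 × 1000 = 50.0 mL. At equivalence only the conjugate base is present: [A⁻] = 0.011/0.100 = 1.1000e-01 M. Kb = Kw/Ka = 2.07e-11; [OH⁻] = √(Kb × [A⁻]) = 1.5107e-06; pOH = 5.82; pH = 14 - pOH = 8.18.

V = 50.0 mL, pH = 8.18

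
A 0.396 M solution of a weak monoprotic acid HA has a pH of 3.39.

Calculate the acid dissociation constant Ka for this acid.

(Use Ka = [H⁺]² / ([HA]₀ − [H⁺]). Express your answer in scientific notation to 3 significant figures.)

[H⁺] = 10^(−pH) = 10^(−3.39) = 4.074e-04 M. For HA ⇌ H⁺ + A⁻, Ka = [H⁺][A⁻]/[HA] = [H⁺]² / ([HA]₀ − [H⁺]) = (4.074e-04)² / (0.396 − 4.074e-04) = 4.20e-07.

K_a = 4.20e-07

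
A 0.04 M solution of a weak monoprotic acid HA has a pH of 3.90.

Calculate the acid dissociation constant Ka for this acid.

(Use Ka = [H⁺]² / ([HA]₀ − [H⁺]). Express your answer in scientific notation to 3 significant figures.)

[H⁺] = 10^(−pH) = 10^(−3.90) = 1.259e-04 M. For HA ⇌ H⁺ + A⁻, Ka = [H⁺][A⁻]/[HA] = [H⁺]² / ([HA]₀ − [H⁺]) = (1.259e-04)² / (0.04 − 1.259e-04) = 3.97e-07.

K_a = 3.97e-07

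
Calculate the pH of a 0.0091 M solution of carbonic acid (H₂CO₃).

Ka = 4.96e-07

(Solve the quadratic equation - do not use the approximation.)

x² + Ka×x - Ka×C = 0. Using quadratic formula: [H⁺] = 6.6936e-05

pH = 4.17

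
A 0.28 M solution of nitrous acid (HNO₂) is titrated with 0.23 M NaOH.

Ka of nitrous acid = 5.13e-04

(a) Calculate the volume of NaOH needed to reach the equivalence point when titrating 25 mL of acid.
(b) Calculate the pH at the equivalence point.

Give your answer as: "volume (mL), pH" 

moles acid = 0.28 × 25/1000 = 0.007 mol; V_base = moles/0.23 × 1000 = 30.4 mL. At equivalence only the conjugate base is present: [A⁻] = 0.007/0.055 = 1.2627e-01 M. Kb = Kw/Ka = 1.95e-11; [OH⁻] = √(Kb × [A⁻]) = 1.5689e-06; pOH = 5.80; pH = 14 - pOH = 8.20.

V = 30.4 mL, pH = 8.20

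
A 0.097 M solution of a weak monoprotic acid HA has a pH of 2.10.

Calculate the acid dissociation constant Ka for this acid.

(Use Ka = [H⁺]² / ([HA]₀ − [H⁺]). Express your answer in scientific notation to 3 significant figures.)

[H⁺] = 10^(−pH) = 10^(−2.10) = 7.943e-03 M. For HA ⇌ H⁺ + A⁻, Ka = [H⁺][A⁻]/[HA] = [H⁺]² / ([HA]₀ − [H⁺]) = (7.943e-03)² / (0.097 − 7.943e-03) = 7.08e-04.

K_a = 7.08e-04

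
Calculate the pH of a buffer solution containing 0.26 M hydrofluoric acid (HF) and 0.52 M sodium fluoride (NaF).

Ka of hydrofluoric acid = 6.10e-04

pKa = -log(6.10e-04) = 3.21. pH = pKa + log([A⁻]/[HA]) = 3.21 + log(0.52/0.26)

pH = 3.52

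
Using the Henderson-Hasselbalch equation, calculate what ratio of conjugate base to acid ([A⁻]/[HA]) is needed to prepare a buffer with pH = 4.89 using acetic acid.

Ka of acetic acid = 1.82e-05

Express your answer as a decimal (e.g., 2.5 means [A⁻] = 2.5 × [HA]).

pKa = -log(1.82e-05) = 4.7399. pH = pKa + log([A⁻]/[HA]), so log([A⁻]/[HA]) = pH − pKa = 4.89 − 4.7399 = 0.1501. [A⁻]/[HA] = 10^(0.1501) = 1.41

[A⁻]/[HA] = 1.41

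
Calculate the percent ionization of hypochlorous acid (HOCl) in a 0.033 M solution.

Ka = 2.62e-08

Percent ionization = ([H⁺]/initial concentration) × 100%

Using Ka equilibrium: x² + Ka×x - Ka×C = 0. Solving: [H⁺] = 2.9391e-05. Percent = (2.9391e-05/0.033) × 100

Percent ionization = 0.0891%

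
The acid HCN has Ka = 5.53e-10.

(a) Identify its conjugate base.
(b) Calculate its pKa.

(a) The conjugate base is formed by removing one H⁺ from HCN, giving CN⁻. (b) pKa = -log(Ka) = -log(5.53e-10) = 9.26.

Conjugate base: CN⁻; pK_a = 9.26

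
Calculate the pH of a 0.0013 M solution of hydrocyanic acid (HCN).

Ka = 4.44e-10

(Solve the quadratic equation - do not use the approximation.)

x² + Ka×x - Ka×C = 0. Using quadratic formula: [H⁺] = 7.5951e-07

pH = 6.12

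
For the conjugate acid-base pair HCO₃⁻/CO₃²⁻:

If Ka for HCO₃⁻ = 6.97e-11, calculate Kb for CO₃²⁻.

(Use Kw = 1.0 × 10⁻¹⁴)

For a conjugate pair Ka × Kb = Kw, so Kb = Kw/Ka = 1.0 × 10⁻¹⁴ / 6.97e-11 = 1.43e-04.

K_b = 1.43e-04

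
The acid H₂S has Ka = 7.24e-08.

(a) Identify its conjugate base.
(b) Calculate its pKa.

(a) The conjugate base is formed by removing one H⁺ from H₂S, giving HS⁻. (b) pKa = -log(Ka) = -log(7.24e-08) = 7.14.

Conjugate base: HS⁻; pK_a = 7.14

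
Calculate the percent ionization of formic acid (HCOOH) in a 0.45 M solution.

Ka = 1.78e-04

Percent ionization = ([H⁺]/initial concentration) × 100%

Using Ka equilibrium: x² + Ka×x - Ka×C = 0. Solving: [H⁺] = 8.8613e-03. Percent = (8.8613e-03/0.45) × 100

Percent ionization = 1.97%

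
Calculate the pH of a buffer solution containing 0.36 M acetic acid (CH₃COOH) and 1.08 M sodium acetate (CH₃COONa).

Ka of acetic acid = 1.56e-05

pKa = -log(1.56e-05) = 4.81. pH = pKa + log([A⁻]/[HA]) = 4.81 + log(1.08/0.36)

pH = 5.28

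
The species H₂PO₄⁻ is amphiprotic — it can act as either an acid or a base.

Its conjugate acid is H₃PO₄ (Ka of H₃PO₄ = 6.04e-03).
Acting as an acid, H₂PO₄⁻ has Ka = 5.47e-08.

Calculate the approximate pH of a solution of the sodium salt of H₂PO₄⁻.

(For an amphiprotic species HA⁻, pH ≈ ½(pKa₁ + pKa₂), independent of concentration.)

pKa₁ = -log(6.04e-03) = 2.22; pKa₂ = -log(5.47e-08) = 7.26. For an amphiprotic species, pH ≈ ½(pKa₁ + pKa₂) = ½(2.22 + 7.26) = 4.74.

pH = 4.74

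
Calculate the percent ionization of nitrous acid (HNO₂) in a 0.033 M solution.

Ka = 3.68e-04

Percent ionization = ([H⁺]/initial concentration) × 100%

Using Ka equilibrium: x² + Ka×x - Ka×C = 0. Solving: [H⁺] = 3.3057e-03. Percent = (3.3057e-03/0.033) × 100

Percent ionization = 10%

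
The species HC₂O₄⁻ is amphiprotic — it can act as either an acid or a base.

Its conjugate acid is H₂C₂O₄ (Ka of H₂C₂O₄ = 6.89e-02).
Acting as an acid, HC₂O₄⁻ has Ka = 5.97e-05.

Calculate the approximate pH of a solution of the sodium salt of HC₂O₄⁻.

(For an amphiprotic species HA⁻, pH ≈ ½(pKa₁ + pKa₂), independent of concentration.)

pKa₁ = -log(6.89e-02) = 1.16; pKa₂ = -log(5.97e-05) = 4.22. For an amphiprotic species, pH ≈ ½(pKa₁ + pKa₂) = ½(1.16 + 4.22) = 2.69.

pH = 2.69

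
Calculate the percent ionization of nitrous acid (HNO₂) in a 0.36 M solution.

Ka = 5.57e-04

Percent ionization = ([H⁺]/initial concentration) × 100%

Using Ka equilibrium: x² + Ka×x - Ka×C = 0. Solving: [H⁺] = 1.3885e-02. Percent = (1.3885e-02/0.36) × 100

Percent ionization = 3.86%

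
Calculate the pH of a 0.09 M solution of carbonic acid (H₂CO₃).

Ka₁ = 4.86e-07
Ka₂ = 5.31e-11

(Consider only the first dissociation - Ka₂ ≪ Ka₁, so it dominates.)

First dissociation dominates. From Ka₁ = [H⁺][HA⁻]/[H₂A], x² + Ka₁·x − Ka₁·C = 0 with C = 0.09 M and Ka₁ = 4.86e-07. Solving: [H⁺] = (−Ka₁ + √(Ka₁² + 4·Ka₁·C)) / 2 = 2.0890e-04 M. pH = -log(2.0890e-04) = 3.68.

pH = 3.68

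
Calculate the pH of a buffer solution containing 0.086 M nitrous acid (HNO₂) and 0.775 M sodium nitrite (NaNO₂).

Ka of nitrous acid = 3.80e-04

pKa = -log(3.80e-04) = 3.42. pH = pKa + log([A⁻]/[HA]) = 3.42 + log(0.775/0.086)

pH = 4.38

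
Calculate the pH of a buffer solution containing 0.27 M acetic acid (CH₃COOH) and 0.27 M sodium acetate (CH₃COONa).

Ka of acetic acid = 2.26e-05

pKa = -log(2.26e-05) = 4.65. pH = pKa + log([A⁻]/[HA]) = 4.65 + log(0.27/0.27)

pH = 4.65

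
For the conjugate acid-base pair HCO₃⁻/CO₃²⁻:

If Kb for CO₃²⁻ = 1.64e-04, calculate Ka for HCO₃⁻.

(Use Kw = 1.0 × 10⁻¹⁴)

For a conjugate pair Ka × Kb = Kw, so Ka = Kw/Kb = 1.0 × 10⁻¹⁴ / 1.64e-04 = 6.10e-11.

K_a = 6.10e-11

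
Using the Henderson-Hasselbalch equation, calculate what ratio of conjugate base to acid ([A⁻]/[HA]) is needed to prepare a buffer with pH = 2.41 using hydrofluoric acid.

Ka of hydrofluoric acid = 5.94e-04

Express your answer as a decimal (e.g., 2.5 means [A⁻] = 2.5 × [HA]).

pKa = -log(5.94e-04) = 3.2262. pH = pKa + log([A⁻]/[HA]), so log([A⁻]/[HA]) = pH − pKa = 2.41 − 3.2262 = -0.8162. [A⁻]/[HA] = 10^(-0.8162) = 0.153

[A⁻]/[HA] = 0.153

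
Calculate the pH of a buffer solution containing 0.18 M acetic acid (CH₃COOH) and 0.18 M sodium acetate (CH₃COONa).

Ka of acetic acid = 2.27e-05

pKa = -log(2.27e-05) = 4.64. pH = pKa + log([A⁻]/[HA]) = 4.64 + log(0.18/0.18)

pH = 4.64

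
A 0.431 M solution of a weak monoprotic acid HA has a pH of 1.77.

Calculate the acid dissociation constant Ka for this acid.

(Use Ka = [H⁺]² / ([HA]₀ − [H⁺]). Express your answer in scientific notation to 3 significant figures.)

[H⁺] = 10^(−pH) = 10^(−1.77) = 1.698e-02 M. For HA ⇌ H⁺ + A⁻, Ka = [H⁺][A⁻]/[HA] = [H⁺]² / ([HA]₀ − [H⁺]) = (1.698e-02)² / (0.431 − 1.698e-02) = 6.97e-04.

K_a = 6.97e-04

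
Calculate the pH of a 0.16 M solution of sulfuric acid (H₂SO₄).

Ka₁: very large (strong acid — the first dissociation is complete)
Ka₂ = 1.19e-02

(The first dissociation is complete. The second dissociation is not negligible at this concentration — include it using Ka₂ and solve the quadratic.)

First dissociation is complete: [H⁺]₀ = [HSO₄⁻]₀ = C = 0.16 M. Second dissociation HSO₄⁻ ⇌ H⁺ + SO₄²⁻: let x = [SO₄²⁻]. Ka₂ = (C + x)·x / (C − x) = 1.19e-02 → x² + (C + Ka₂)·x − Ka₂·C = 0 → x² + 0.17190·x − 1.904e-03 = 0. x = (−0.17190 + √(0.17190² + 4 × 1.904e-03)) / 2 = 1.0442e-02 M. [H⁺] = C + x = 0.16 + 1.0442e-02 = 1.7044e-01 M. pH = -log(1.7044e-01) = 0.77.

pH = 0.77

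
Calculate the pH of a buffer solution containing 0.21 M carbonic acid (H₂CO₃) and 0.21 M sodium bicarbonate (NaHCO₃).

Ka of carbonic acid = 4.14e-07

pKa = -log(4.14e-07) = 6.38. pH = pKa + log([A⁻]/[HA]) = 6.38 + log(0.21/0.21)

pH = 6.38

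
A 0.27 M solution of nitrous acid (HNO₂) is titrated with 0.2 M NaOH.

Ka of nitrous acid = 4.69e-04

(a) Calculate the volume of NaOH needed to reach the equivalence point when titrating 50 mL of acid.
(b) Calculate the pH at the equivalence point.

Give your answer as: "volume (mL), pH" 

moles acid = 0.27 × 50/1000 = 0.0135 mol; V_base = moles/0.2 × 1000 = 67.5 mL. At equivalence only the conjugate base is present: [A⁻] = 0.0135/0.117 = 1.1489e-01 M. Kb = Kw/Ka = 2.13e-11; [OH⁻] = √(Kb × [A⁻]) = 1.5652e-06; pOH = 5.81; pH = 14 - pOH = 8.19.

V = 67.5 mL, pH = 8.19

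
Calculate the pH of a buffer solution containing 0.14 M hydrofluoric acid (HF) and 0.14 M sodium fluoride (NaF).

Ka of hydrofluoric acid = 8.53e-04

pKa = -log(8.53e-04) = 3.07. pH = pKa + log([A⁻]/[HA]) = 3.07 + log(0.14/0.14)

pH = 3.07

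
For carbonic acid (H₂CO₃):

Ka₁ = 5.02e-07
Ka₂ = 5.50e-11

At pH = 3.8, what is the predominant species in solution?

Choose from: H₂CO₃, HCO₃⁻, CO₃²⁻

pKa₁ = 6.30, pKa₂ = 10.26. For a polyprotic acid the predominant species crosses at each pKa: below pKa_n the protonated form dominates, above it the deprotonated form does. At pH = 3.8, the predominant species is H₂CO₃.

H₂CO₃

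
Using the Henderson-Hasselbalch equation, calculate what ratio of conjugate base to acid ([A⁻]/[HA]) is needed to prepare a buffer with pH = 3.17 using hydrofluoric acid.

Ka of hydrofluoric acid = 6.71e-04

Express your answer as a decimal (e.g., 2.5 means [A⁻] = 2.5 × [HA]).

pKa = -log(6.71e-04) = 3.1733. pH = pKa + log([A⁻]/[HA]), so log([A⁻]/[HA]) = pH − pKa = 3.17 − 3.1733 = -0.0033. [A⁻]/[HA] = 10^(-0.0033) = 0.992

[A⁻]/[HA] = 0.992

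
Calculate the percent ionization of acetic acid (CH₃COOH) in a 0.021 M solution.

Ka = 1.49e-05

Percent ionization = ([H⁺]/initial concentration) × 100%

Using Ka equilibrium: x² + Ka×x - Ka×C = 0. Solving: [H⁺] = 5.5197e-04. Percent = (5.5197e-04/0.021) × 100

Percent ionization = 2.63%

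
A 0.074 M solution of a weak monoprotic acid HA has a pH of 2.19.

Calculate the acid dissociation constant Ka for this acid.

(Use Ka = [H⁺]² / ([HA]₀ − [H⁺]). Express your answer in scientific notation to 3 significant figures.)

[H⁺] = 10^(−pH) = 10^(−2.19) = 6.457e-03 M. For HA ⇌ H⁺ + A⁻, Ka = [H⁺][A⁻]/[HA] = [H⁺]² / ([HA]₀ − [H⁺]) = (6.457e-03)² / (0.074 − 6.457e-03) = 6.17e-04.

K_a = 6.17e-04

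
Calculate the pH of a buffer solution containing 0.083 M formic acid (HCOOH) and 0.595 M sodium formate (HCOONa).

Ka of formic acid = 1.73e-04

pKa = -log(1.73e-04) = 3.76. pH = pKa + log([A⁻]/[HA]) = 3.76 + log(0.595/0.083)

pH = 4.62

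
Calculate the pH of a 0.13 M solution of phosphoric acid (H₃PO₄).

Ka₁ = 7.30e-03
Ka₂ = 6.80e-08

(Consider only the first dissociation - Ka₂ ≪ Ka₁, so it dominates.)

First dissociation dominates. From Ka₁ = [H⁺][HA⁻]/[H₂A], x² + Ka₁·x − Ka₁·C = 0 with C = 0.13 M and Ka₁ = 7.30e-03. Solving: [H⁺] = (−Ka₁ + √(Ka₁² + 4·Ka₁·C)) / 2 = 2.7371e-02 M. pH = -log(2.7371e-02) = 1.56.

pH = 1.56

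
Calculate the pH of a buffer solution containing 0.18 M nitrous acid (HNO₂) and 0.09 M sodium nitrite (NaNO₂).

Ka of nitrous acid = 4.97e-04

pKa = -log(4.97e-04) = 3.30. pH = pKa + log([A⁻]/[HA]) = 3.30 + log(0.09/0.18)

pH = 3.00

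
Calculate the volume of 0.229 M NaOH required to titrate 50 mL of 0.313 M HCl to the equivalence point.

At equivalence: moles acid = moles base. moles HCl = 0.313 × 50/1000 = 0.01565 mol. V_base = moles / 0.229 × 1000 = 68.3 mL.

V_{base} = 68.3 mL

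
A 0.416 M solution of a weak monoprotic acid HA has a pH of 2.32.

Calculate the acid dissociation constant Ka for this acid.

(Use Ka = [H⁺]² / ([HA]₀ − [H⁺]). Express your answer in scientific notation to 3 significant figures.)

[H⁺] = 10^(−pH) = 10^(−2.32) = 4.786e-03 M. For HA ⇌ H⁺ + A⁻, Ka = [H⁺][A⁻]/[HA] = [H⁺]² / ([HA]₀ − [H⁺]) = (4.786e-03)² / (0.416 − 4.786e-03) = 5.57e-05.

K_a = 5.57e-05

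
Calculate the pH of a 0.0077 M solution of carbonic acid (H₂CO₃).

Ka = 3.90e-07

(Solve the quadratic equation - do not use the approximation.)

x² + Ka×x - Ka×C = 0. Using quadratic formula: [H⁺] = 5.4605e-05

pH = 4.26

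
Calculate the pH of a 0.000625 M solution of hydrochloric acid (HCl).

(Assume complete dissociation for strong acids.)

[H⁺] = 0.000625 M for strong acid. pH = -log[H⁺] = -log(0.000625)

pH = 3.20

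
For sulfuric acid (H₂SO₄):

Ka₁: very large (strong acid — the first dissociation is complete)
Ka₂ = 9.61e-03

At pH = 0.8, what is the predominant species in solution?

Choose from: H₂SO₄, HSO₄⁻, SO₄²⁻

The first dissociation is complete, so H₂SO₄ itself is never the predominant species in water; pKa₂ = -log(9.61e-03) = 2.02. For a polyprotic acid the predominant species crosses at each pKa: below pKa_n the protonated form dominates, above it the deprotonated form does. At pH = 0.8, the predominant species is HSO₄⁻.

HSO₄⁻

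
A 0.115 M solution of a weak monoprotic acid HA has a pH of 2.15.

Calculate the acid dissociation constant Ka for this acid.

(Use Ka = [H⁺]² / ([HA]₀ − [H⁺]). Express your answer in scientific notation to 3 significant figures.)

[H⁺] = 10^(−pH) = 10^(−2.15) = 7.079e-03 M. For HA ⇌ H⁺ + A⁻, Ka = [H⁺][A⁻]/[HA] = [H⁺]² / ([HA]₀ − [H⁺]) = (7.079e-03)² / (0.115 − 7.079e-03) = 4.64e-04.

K_a = 4.64e-04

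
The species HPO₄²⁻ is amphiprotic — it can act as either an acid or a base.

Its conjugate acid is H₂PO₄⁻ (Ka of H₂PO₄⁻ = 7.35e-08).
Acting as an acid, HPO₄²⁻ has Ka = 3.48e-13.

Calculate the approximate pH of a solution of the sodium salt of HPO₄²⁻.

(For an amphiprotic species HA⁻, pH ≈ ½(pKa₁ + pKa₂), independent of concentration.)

pKa₁ = -log(7.35e-08) = 7.13; pKa₂ = -log(3.48e-13) = 12.46. For an amphiprotic species, pH ≈ ½(pKa₁ + pKa₂) = ½(7.13 + 12.46) = 9.80.

pH = 9.80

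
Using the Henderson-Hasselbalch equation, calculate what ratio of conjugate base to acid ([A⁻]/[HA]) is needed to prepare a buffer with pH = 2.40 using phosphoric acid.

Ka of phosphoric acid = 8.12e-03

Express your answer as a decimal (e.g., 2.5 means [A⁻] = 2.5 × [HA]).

pKa = -log(8.12e-03) = 2.0904. pH = pKa + log([A⁻]/[HA]), so log([A⁻]/[HA]) = pH − pKa = 2.40 − 2.0904 = 0.3096. [A⁻]/[HA] = 10^(0.3096) = 2.04

[A⁻]/[HA] = 2.04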